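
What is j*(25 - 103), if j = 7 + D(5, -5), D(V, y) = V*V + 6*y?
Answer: -156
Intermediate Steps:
D(V, y) = V² + 6*y
j = 2 (j = 7 + (5² + 6*(-5)) = 7 + (25 - 30) = 7 - 5 = 2)
j*(25 - 103) = 2*(25 - 103) = 2*(-78) = -156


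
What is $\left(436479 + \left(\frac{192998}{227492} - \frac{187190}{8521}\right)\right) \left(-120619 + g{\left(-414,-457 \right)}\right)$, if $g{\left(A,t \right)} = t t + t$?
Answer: $\frac{37130430108444626569}{969229666} \approx 3.8309 \cdot 10^{10}$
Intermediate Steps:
$g{\left(A,t \right)} = t + t^{2}$ ($g{\left(A,t \right)} = t^{2} + t = t + t^{2}$)
$\left(436479 + \left(\frac{192998}{227492} - \frac{187190}{8521}\right)\right) \left(-120619 + g{\left(-414,-457 \right)}\right) = \left(436479 + \left(\frac{192998}{227492} - \frac{187190}{8521}\right)\right) \left(-120619 - 457 \left(1 - 457\right)\right) = \left(436479 + \left(192998 \cdot \frac{1}{227492} - \frac{187190}{8521}\right)\right) \left(-120619 - -208392\right) = \left(436479 + \left(\frac{96499}{113746} - \frac{187190}{8521}\right)\right) \left(-120619 + 208392\right) = \left(436479 - \frac{20469845761}{969229666}\right) 87773 = \frac{423027925540253}{969229666} \cdot 87773 = \frac{37130430108444626569}{969229666}$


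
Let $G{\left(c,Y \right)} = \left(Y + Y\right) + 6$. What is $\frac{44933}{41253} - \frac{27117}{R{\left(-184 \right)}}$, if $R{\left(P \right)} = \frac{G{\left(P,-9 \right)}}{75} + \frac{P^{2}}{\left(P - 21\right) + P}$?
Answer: $\frac{3639015458891}{11660242956} \approx 312.09$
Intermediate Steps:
$G{\left(c,Y \right)} = 6 + 2 Y$ ($G{\left(c,Y \right)} = 2 Y + 6 = 6 + 2 Y$)
$R{\left(P \right)} = - \frac{4}{25} + \frac{P^{2}}{-21 + 2 P}$ ($R{\left(P \right)} = \frac{6 + 2 \left(-9\right)}{75} + \frac{P^{2}}{\left(P - 21\right) + P} = \left(6 - 18\right) \frac{1}{75} + \frac{P^{2}}{\left(-21 + P\right) + P} = \left(-12\right) \frac{1}{75} + \frac{P^{2}}{-21 + 2 P} = - \frac{4}{25} + \frac{P^{2}}{-21 + 2 P}$)
$\frac{44933}{41253} - \frac{27117}{R{\left(-184 \right)}} = \frac{44933}{41253} - \frac{27117}{\frac{1}{25} \frac{1}{-21 + 2 \left(-184\right)} \left(84 - -1472 + 25 \left(-184\right)^{2}\right)} = 44933 \cdot \frac{1}{41253} - \frac{27117}{\frac{1}{25} \frac{1}{-21 - 368} \left(84 + 1472 + 25 \cdot 33856\right)} = \frac{44933}{41253} - \frac{27117}{\frac{1}{25} \frac{1}{-389} \left(84 + 1472 + 846400\right)} = \frac{44933}{41253} - \frac{27117}{\frac{1}{25} \left(- \frac{1}{389}\right) 847956} = \frac{44933}{41253} - \frac{27117}{- \frac{847956}{9725}} = \frac{44933}{41253} - - \frac{87904275}{282652} = \frac{44933}{41253} + \frac{87904275}{282652} = \frac{3639015458891}{11660242956}$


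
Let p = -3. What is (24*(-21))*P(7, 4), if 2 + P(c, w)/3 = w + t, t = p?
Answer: 1512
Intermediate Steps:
t = -3
P(c, w) = -15 + 3*w (P(c, w) = -6 + 3*(w - 3) = -6 + 3*(-3 + w) = -6 + (-9 + 3*w) = -15 + 3*w)
(24*(-21))*P(7, 4) = (24*(-21))*(-15 + 3*4) = -504*(-15 + 12) = -504*(-3) = 1512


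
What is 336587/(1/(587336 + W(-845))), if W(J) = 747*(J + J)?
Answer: -227227864178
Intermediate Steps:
W(J) = 1494*J (W(J) = 747*(2*J) = 1494*J)
336587/(1/(587336 + W(-845))) = 336587/(1/(587336 + 1494*(-845))) = 336587/(1/(587336 - 1262430)) = 336587/(1/(-675094)) = 336587/(-1/675094) = 336587*(-675094) = -227227864178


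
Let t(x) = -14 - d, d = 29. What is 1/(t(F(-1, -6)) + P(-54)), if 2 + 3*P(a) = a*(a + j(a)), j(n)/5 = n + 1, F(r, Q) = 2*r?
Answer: 3/17095 ≈ 0.00017549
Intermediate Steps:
j(n) = 5 + 5*n (j(n) = 5*(n + 1) = 5*(1 + n) = 5 + 5*n)
t(x) = -43 (t(x) = -14 - 1*29 = -14 - 29 = -43)
P(a) = -2/3 + a*(5 + 6*a)/3 (P(a) = -2/3 + (a*(a + (5 + 5*a)))/3 = -2/3 + (a*(5 + 6*a))/3 = -2/3 + a*(5 + 6*a)/3)
1/(t(F(-1, -6)) + P(-54)) = 1/(-43 + (-2/3 + 2*(-54)**2 + (5/3)*(-54))) = 1/(-43 + (-2/3 + 2*2916 - 90)) = 1/(-43 + (-2/3 + 5832 - 90)) = 1/(-43 + 17224/3) = 1/(17095/3) = 3/17095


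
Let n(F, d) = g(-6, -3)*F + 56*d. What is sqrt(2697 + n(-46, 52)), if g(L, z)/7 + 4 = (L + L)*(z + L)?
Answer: I*sqrt(27879) ≈ 166.97*I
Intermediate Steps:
g(L, z) = -28 + 14*L*(L + z) (g(L, z) = -28 + 7*((L + L)*(z + L)) = -28 + 7*((2*L)*(L + z)) = -28 + 7*(2*L*(L + z)) = -28 + 14*L*(L + z))
n(F, d) = 56*d + 728*F (n(F, d) = (-28 + 14*(-6)**2 + 14*(-6)*(-3))*F + 56*d = (-28 + 14*36 + 252)*F + 56*d = (-28 + 504 + 252)*F + 56*d = 728*F + 56*d = 56*d + 728*F)
sqrt(2697 + n(-46, 52)) = sqrt(2697 + (56*52 + 728*(-46))) = sqrt(2697 + (2912 - 33488)) = sqrt(2697 - 30576) = sqrt(-27879) = I*sqrt(27879)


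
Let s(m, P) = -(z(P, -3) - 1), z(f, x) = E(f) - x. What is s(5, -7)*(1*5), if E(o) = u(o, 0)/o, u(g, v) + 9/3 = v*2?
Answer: -85/7 ≈ -12.143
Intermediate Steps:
u(g, v) = -3 + 2*v (u(g, v) = -3 + v*2 = -3 + 2*v)
E(o) = -3/o (E(o) = (-3 + 2*0)/o = (-3 + 0)/o = -3/o)
z(f, x) = -x - 3/f (z(f, x) = -3/f - x = -x - 3/f)
s(m, P) = -2 + 3/P (s(m, P) = -((-1*(-3) - 3/P) - 1) = -((3 - 3/P) - 1) = -(2 - 3/P) = -2 + 3/P)
s(5, -7)*(1*5) = (-2 + 3/(-7))*(1*5) = (-2 + 3*(-⅐))*5 = (-2 - 3/7)*5 = -17/7*5 = -85/7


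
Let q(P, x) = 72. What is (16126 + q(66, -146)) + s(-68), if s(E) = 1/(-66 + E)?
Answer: 2170531/134 ≈ 16198.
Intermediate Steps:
(16126 + q(66, -146)) + s(-68) = (16126 + 72) + 1/(-66 - 68) = 16198 + 1/(-134) = 16198 - 1/134 = 2170531/134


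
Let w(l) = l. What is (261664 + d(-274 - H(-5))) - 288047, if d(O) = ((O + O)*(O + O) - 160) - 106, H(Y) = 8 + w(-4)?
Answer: 282487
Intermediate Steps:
H(Y) = 4 (H(Y) = 8 - 4 = 4)
d(O) = -266 + 4*O**2 (d(O) = ((2*O)*(2*O) - 160) - 106 = (4*O**2 - 160) - 106 = (-160 + 4*O**2) - 106 = -266 + 4*O**2)
(261664 + d(-274 - H(-5))) - 288047 = (261664 + (-266 + 4*(-274 - 1*4)**2)) - 288047 = (261664 + (-266 + 4*(-274 - 4)**2)) - 288047 = (261664 + (-266 + 4*(-278)**2)) - 288047 = (261664 + (-266 + 4*77284)) - 288047 = (261664 + (-266 + 309136)) - 288047 = (261664 + 308870) - 288047 = 570534 - 288047 = 282487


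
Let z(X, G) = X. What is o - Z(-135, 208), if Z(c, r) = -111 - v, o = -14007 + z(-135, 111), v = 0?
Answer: -14031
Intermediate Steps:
o = -14142 (o = -14007 - 135 = -14142)
Z(c, r) = -111 (Z(c, r) = -111 - 1*0 = -111 + 0 = -111)
o - Z(-135, 208) = -14142 - 1*(-111) = -14142 + 111 = -14031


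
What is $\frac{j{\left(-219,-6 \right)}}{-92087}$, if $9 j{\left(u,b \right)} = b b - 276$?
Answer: $\frac{80}{276261} \approx 0.00028958$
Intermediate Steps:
$j{\left(u,b \right)} = - \frac{92}{3} + \frac{b^{2}}{9}$ ($j{\left(u,b \right)} = \frac{b b - 276}{9} = \frac{b^{2} - 276}{9} = \frac{-276 + b^{2}}{9} = - \frac{92}{3} + \frac{b^{2}}{9}$)
$\frac{j{\left(-219,-6 \right)}}{-92087} = \frac{- \frac{92}{3} + \frac{\left(-6\right)^{2}}{9}}{-92087} = \left(- \frac{92}{3} + \frac{1}{9} \cdot 36\right) \left(- \frac{1}{92087}\right) = \left(- \frac{92}{3} + 4\right) \left(- \frac{1}{92087}\right) = \left(- \frac{80}{3}\right) \left(- \frac{1}{92087}\right) = \frac{80}{276261}$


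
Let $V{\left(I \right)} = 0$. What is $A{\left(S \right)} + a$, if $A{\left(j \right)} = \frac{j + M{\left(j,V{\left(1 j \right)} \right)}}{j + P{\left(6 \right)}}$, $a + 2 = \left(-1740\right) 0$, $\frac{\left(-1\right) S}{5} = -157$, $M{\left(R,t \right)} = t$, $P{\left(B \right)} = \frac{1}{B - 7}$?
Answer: $- \frac{783}{784} \approx -0.99872$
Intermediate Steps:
$P{\left(B \right)} = \frac{1}{-7 + B}$
$S = 785$ ($S = \left(-5\right) \left(-157\right) = 785$)
$a = -2$ ($a = -2 - 0 = -2 + 0 = -2$)
$A{\left(j \right)} = \frac{j}{-1 + j}$ ($A{\left(j \right)} = \frac{j + 0}{j + \frac{1}{-7 + 6}} = \frac{j}{j + \frac{1}{-1}} = \frac{j}{j - 1} = \frac{j}{-1 + j}$)
$A{\left(S \right)} + a = \frac{785}{-1 + 785} - 2 = \frac{785}{784} - 2 = - \frac{783}{784}$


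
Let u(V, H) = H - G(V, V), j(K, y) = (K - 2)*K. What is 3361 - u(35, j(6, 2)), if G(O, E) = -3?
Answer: 3334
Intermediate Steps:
j(K, y) = K*(-2 + K) (j(K, y) = (-2 + K)*K = K*(-2 + K))
u(V, H) = 3 + H (u(V, H) = H - 1*(-3) = H + 3 = 3 + H)
3361 - u(35, j(6, 2)) = 3361 - (3 + 6*(-2 + 6)) = 3361 - (3 + 6*4) = 3361 - (3 + 24) = 3361 - 1*27 = 3361 - 27 = 3334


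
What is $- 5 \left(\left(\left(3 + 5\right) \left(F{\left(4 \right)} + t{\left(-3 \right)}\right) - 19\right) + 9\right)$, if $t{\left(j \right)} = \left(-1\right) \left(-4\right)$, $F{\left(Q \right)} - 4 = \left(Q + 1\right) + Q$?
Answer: $-630$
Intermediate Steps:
$F{\left(Q \right)} = 5 + 2 Q$ ($F{\left(Q \right)} = 4 + \left(\left(Q + 1\right) + Q\right) = 4 + \left(\left(1 + Q\right) + Q\right) = 4 + \left(1 + 2 Q\right) = 5 + 2 Q$)
$t{\left(j \right)} = 4$
$- 5 \left(\left(\left(3 + 5\right) \left(F{\left(4 \right)} + t{\left(-3 \right)}\right) - 19\right) + 9\right) = - 5 \left(\left(\left(3 + 5\right) \left(\left(5 + 2 \cdot 4\right) + 4\right) - 19\right) + 9\right) = - 5 \left(\left(8 \left(\left(5 + 8\right) + 4\right) - 19\right) + 9\right) = - 5 \left(\left(8 \left(13 + 4\right) - 19\right) + 9\right) = - 5 \left(\left(8 \cdot 17 - 19\right) + 9\right) = - 5 \left(\left(136 - 19\right) + 9\right) = - 5 \left(117 + 9\right) = \left(-5\right) 126 = -630$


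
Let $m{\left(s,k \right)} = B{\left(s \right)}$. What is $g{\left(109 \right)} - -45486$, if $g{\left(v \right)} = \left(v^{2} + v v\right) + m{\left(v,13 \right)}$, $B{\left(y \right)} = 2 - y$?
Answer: $69141$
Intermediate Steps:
$m{\left(s,k \right)} = 2 - s$
$g{\left(v \right)} = 2 - v + 2 v^{2}$ ($g{\left(v \right)} = \left(v^{2} + v v\right) - \left(-2 + v\right) = \left(v^{2} + v^{2}\right) - \left(-2 + v\right) = 2 v^{2} - \left(-2 + v\right) = 2 - v + 2 v^{2}$)
$g{\left(109 \right)} - -45486 = \left(2 - 109 + 2 \cdot 109^{2}\right) - -45486 = \left(2 - 109 + 2 \cdot 11881\right) + 45486 = \left(2 - 109 + 23762\right) + 45486 = 23655 + 45486 = 69141$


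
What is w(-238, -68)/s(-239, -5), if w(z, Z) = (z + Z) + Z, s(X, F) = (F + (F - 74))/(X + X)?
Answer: -44693/21 ≈ -2128.2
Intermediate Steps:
s(X, F) = (-74 + 2*F)/(2*X) (s(X, F) = (F + (-74 + F))/((2*X)) = (-74 + 2*F)*(1/(2*X)) = (-74 + 2*F)/(2*X))
w(z, Z) = z + 2*Z (w(z, Z) = (Z + z) + Z = z + 2*Z)
w(-238, -68)/s(-239, -5) = (-238 + 2*(-68))/(((-37 - 5)/(-239))) = (-238 - 136)/((-1/239*(-42))) = -374/42/239 = -374*239/42 = -44693/21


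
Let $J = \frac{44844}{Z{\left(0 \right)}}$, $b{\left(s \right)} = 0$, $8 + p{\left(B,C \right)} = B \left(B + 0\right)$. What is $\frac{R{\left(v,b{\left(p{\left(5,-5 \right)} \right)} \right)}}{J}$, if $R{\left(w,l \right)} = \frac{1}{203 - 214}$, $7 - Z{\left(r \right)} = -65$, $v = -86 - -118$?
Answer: $- \frac{6}{41107} \approx -0.00014596$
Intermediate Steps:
$p{\left(B,C \right)} = -8 + B^{2}$ ($p{\left(B,C \right)} = -8 + B \left(B + 0\right) = -8 + B B = -8 + B^{2}$)
$v = 32$ ($v = -86 + 118 = 32$)
$Z{\left(r \right)} = 72$ ($Z{\left(r \right)} = 7 - -65 = 7 + 65 = 72$)
$J = \frac{3737}{6}$ ($J = \frac{44844}{72} = 44844 \cdot \frac{1}{72} = \frac{3737}{6} \approx 622.83$)
$R{\left(w,l \right)} = - \frac{1}{11}$ ($R{\left(w,l \right)} = \frac{1}{-11} = - \frac{1}{11}$)
$\frac{R{\left(v,b{\left(p{\left(5,-5 \right)} \right)} \right)}}{J} = - \frac{1}{11 \cdot \frac{3737}{6}} = \left(- \frac{1}{11}\right) \frac{6}{3737} = - \frac{6}{41107}$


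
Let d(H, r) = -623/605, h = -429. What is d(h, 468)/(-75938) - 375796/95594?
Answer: -8632472208489/2195913194530 ≈ -3.9312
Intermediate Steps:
d(H, r) = -623/605 (d(H, r) = -623*1/605 = -623/605)
d(h, 468)/(-75938) - 375796/95594 = -623/605/(-75938) - 375796/95594 = -623/605*(-1/75938) - 375796*1/95594 = 623/45942490 - 187898/47797 = -8632472208489/2195913194530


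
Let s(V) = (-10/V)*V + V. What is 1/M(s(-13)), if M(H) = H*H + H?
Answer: 1/506 ≈ 0.0019763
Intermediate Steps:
s(V) = -10 + V
M(H) = H + H² (M(H) = H² + H = H + H²)
1/M(s(-13)) = 1/((-10 - 13)*(1 + (-10 - 13))) = 1/(-23*(1 - 23)) = 1/(-23*(-22)) = 1/506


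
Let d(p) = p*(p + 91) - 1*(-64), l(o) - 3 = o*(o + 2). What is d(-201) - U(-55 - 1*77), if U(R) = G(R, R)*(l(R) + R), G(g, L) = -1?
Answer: 39205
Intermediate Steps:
l(o) = 3 + o*(2 + o) (l(o) = 3 + o*(o + 2) = 3 + o*(2 + o))
d(p) = 64 + p*(91 + p) (d(p) = p*(91 + p) + 64 = 64 + p*(91 + p))
U(R) = -3 - R² - 3*R (U(R) = -((3 + R² + 2*R) + R) = -(3 + R² + 3*R) = -3 - R² - 3*R)
d(-201) - U(-55 - 1*77) = (64 + (-201)² + 91*(-201)) - (-3 - (-55 - 1*77)² - 3*(-55 - 1*77)) = (64 + 40401 - 18291) - (-3 - (-55 - 77)² - 3*(-55 - 77)) = 22174 - (-3 - 1*(-132)² - 3*(-132)) = 22174 - (-3 - 1*17424 + 396) = 22174 - (-3 - 17424 + 396) = 22174 - 1*(-17031) = 22174 + 17031 = 39205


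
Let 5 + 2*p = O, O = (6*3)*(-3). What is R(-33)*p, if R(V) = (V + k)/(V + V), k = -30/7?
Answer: -5133/308 ≈ -16.666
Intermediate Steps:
O = -54 (O = 18*(-3) = -54)
p = -59/2 (p = -5/2 + (½)*(-54) = -5/2 - 27 = -59/2 ≈ -29.500)
k = -30/7 (k = -30*⅐ = -30/7 ≈ -4.2857)
R(V) = (-30/7 + V)/(2*V) (R(V) = (V - 30/7)/(V + V) = (-30/7 + V)/((2*V)) = (-30/7 + V)*(1/(2*V)) = (-30/7 + V)/(2*V))
R(-33)*p = ((1/14)*(-30 + 7*(-33))/(-33))*(-59/2) = ((1/14)*(-1/33)*(-30 - 231))*(-59/2) = ((1/14)*(-1/33)*(-261))*(-59/2) = (87/154)*(-59/2) = -5133/308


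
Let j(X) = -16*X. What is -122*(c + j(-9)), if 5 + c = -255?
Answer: 14152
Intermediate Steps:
c = -260 (c = -5 - 255 = -260)
-122*(c + j(-9)) = -122*(-260 - 16*(-9)) = -122*(-260 + 144) = -122*(-116) = 14152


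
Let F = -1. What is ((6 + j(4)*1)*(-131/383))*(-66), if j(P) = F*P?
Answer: 17292/383 ≈ 45.149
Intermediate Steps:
j(P) = -P
((6 + j(4)*1)*(-131/383))*(-66) = ((6 - 1*4*1)*(-131/383))*(-66) = ((6 - 4*1)*(-131*1/383))*(-66) = ((6 - 4)*(-131/383))*(-66) = (2*(-131/383))*(-66) = -262/383*(-66) = 17292/383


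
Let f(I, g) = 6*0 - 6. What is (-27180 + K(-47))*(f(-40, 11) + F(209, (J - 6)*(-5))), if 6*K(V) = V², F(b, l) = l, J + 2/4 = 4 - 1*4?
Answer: -8526163/12 ≈ -7.1051e+5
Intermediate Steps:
J = -½ (J = -½ + (4 - 1*4) = -½ + (4 - 4) = -½ + 0 = -½ ≈ -0.50000)
f(I, g) = -6 (f(I, g) = 0 - 6 = -6)
K(V) = V²/6
(-27180 + K(-47))*(f(-40, 11) + F(209, (J - 6)*(-5))) = (-27180 + (⅙)*(-47)²)*(-6 + (-½ - 6)*(-5)) = (-27180 + (⅙)*2209)*(-6 - 13/2*(-5)) = (-27180 + 2209/6)*(-6 + 65/2) = -160871/6*53/2 = -8526163/12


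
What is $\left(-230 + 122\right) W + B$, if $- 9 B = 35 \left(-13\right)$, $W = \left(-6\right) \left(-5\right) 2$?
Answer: $- \frac{57865}{9} \approx -6429.4$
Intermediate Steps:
$W = 60$ ($W = 30 \cdot 2 = 60$)
$B = \frac{455}{9}$ ($B = - \frac{35 \left(-13\right)}{9} = \left(- \frac{1}{9}\right) \left(-455\right) = \frac{455}{9} \approx 50.556$)
$\left(-230 + 122\right) W + B = \left(-230 + 122\right) 60 + \frac{455}{9} = \left(-108\right) 60 + \frac{455}{9} = -6480 + \frac{455}{9} = - \frac{57865}{9}$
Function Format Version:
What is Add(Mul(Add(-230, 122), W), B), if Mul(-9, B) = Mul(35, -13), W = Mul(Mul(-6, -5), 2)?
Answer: Rational(-57865, 9) ≈ -6429.4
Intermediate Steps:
W = 60 (W = Mul(30, 2) = 60)
B = Rational(455, 9) (B = Mul(Rational(-1, 9), Mul(35, -13)) = Mul(Rational(-1, 9), -455) = Rational(455, 9) ≈ 50.556)
Add(Mul(Add(-230, 122), W), B) = Add(Mul(Add(-230, 122), 60), Rational(455, 9)) = Add(Mul(-108, 60), Rational(455, 9)) = Add(-6480, Rational(455, 9)) = Rational(-57865, 9)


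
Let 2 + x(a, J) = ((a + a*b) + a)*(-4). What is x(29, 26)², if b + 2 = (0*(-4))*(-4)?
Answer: 4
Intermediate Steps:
b = -2 (b = -2 + (0*(-4))*(-4) = -2 + 0*(-4) = -2 + 0 = -2)
x(a, J) = -2 (x(a, J) = -2 + ((a + a*(-2)) + a)*(-4) = -2 + ((a - 2*a) + a)*(-4) = -2 + (-a + a)*(-4) = -2 + 0*(-4) = -2 + 0 = -2)
x(29, 26)² = (-2)² = 4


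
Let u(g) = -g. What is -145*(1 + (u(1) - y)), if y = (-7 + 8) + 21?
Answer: 3190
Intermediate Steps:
y = 22 (y = 1 + 21 = 22)
-145*(1 + (u(1) - y)) = -145*(1 + (-1*1 - 1*22)) = -145*(1 + (-1 - 22)) = -145*(1 - 23) = -145*(-22) = 3190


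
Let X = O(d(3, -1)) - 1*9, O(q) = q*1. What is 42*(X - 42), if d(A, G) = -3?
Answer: -2268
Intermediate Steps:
O(q) = q
X = -12 (X = -3 - 1*9 = -3 - 9 = -12)
42*(X - 42) = 42*(-12 - 42) = 42*(-54) = -2268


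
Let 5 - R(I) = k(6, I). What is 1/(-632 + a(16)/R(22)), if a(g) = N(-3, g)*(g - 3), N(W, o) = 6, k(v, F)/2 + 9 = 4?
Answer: -5/3134 ≈ -0.0015954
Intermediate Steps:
k(v, F) = -10 (k(v, F) = -18 + 2*4 = -18 + 8 = -10)
R(I) = 15 (R(I) = 5 - 1*(-10) = 5 + 10 = 15)
a(g) = -18 + 6*g (a(g) = 6*(g - 3) = 6*(-3 + g) = -18 + 6*g)
1/(-632 + a(16)/R(22)) = 1/(-632 + (-18 + 6*16)/15) = 1/(-632 + (-18 + 96)*(1/15)) = 1/(-632 + 78*(1/15)) = 1/(-632 + 26/5) = 1/(-3134/5) = -5/3134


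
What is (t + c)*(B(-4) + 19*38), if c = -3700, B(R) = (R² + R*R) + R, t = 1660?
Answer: -1530000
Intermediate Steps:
B(R) = R + 2*R² (B(R) = (R² + R²) + R = 2*R² + R = R + 2*R²)
(t + c)*(B(-4) + 19*38) = (1660 - 3700)*(-4*(1 + 2*(-4)) + 19*38) = -2040*(-4*(1 - 8) + 722) = -2040*(-4*(-7) + 722) = -2040*(28 + 722) = -2040*750 = -1530000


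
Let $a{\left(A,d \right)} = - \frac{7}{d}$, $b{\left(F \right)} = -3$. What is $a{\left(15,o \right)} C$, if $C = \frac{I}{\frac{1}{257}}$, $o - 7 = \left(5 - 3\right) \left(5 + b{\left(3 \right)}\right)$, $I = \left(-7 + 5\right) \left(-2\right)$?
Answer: $- \frac{7196}{11} \approx -654.18$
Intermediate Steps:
$I = 4$ ($I = \left(-2\right) \left(-2\right) = 4$)
$o = 11$ ($o = 7 + \left(5 - 3\right) \left(5 - 3\right) = 7 + 2 \cdot 2 = 7 + 4 = 11$)
$C = 1028$ ($C = \frac{4}{\frac{1}{257}} = 4 \frac{1}{\frac{1}{257}} = 4 \cdot 257 = 1028$)
$a{\left(15,o \right)} C = - \frac{7}{11} \cdot 1028 = \left(-7\right) \frac{1}{11} \cdot 1028 = \left(- \frac{7}{11}\right) 1028 = - \frac{7196}{11}$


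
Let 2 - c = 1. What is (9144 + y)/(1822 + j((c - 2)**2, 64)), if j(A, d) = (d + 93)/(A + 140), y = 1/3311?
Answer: 4268885685/851122349 ≈ 5.0156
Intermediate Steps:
c = 1 (c = 2 - 1*1 = 2 - 1 = 1)
y = 1/3311 ≈ 0.00030202
j(A, d) = (93 + d)/(140 + A)
(9144 + y)/(1822 + j((c - 2)**2, 64)) = (9144 + 1/3311)/(1822 + (93 + 64)/(140 + (1 - 2)**2)) = 30275785/(3311*(1822 + 157/(140 + (-1)**2))) = 30275785/(3311*(1822 + 157/(140 + 1))) = 30275785/(3311*(1822 + 157/141)) = 30275785/(3311*(257059/141)) = (30275785/3311)*(141/257059) = 4268885685/851122349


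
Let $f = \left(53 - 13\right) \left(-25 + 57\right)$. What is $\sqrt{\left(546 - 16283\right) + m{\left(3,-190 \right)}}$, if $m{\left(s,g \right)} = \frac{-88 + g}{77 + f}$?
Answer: $\frac{i \sqrt{28979260159}}{1357} \approx 125.45 i$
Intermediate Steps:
$f = 1280$ ($f = 40 \cdot 32 = 1280$)
$m{\left(s,g \right)} = - \frac{88}{1357} + \frac{g}{1357}$ ($m{\left(s,g \right)} = \frac{-88 + g}{77 + 1280} = \frac{-88 + g}{1357} = \left(-88 + g\right) \frac{1}{1357} = - \frac{88}{1357} + \frac{g}{1357}$)
$\sqrt{\left(546 - 16283\right) + m{\left(3,-190 \right)}} = \sqrt{\left(546 - 16283\right) + \left(- \frac{88}{1357} + \frac{1}{1357} \left(-190\right)\right)} = \sqrt{\left(546 - 16283\right) - \frac{278}{1357}} = \sqrt{-15737 - \frac{278}{1357}} = \sqrt{- \frac{21355387}{1357}} = \frac{i \sqrt{28979260159}}{1357}$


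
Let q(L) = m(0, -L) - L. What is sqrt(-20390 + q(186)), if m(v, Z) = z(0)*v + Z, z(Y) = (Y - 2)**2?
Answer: I*sqrt(20762) ≈ 144.09*I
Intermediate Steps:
z(Y) = (-2 + Y)**2
m(v, Z) = Z + 4*v (m(v, Z) = (-2 + 0)**2*v + Z = (-2)**2*v + Z = 4*v + Z = Z + 4*v)
q(L) = -2*L (q(L) = (-L + 4*0) - L = (-L + 0) - L = -L - L = -2*L)
sqrt(-20390 + q(186)) = sqrt(-20390 - 2*186) = sqrt(-20390 - 372) = sqrt(-20762) = I*sqrt(20762)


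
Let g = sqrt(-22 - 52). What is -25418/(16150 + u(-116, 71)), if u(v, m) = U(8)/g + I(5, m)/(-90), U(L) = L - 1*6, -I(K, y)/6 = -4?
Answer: -1708680949770/1085637803771 - 2859525*I*sqrt(74)/1085637803771 ≈ -1.5739 - 2.2658e-5*I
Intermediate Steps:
I(K, y) = 24 (I(K, y) = -6*(-4) = 24)
U(L) = -6 + L (U(L) = L - 6 = -6 + L)
g = I*sqrt(74) (g = sqrt(-74) = I*sqrt(74) ≈ 8.6023*I)
u(v, m) = -4/15 - I*sqrt(74)/37 (u(v, m) = (-6 + 8)/((I*sqrt(74))) + 24/(-90) = 2*(-I*sqrt(74)/74) + 24*(-1/90) = -I*sqrt(74)/37 - 4/15 = -4/15 - I*sqrt(74)/37)
-25418/(16150 + u(-116, 71)) = -25418/(16150 + (-4/15 - I*sqrt(74)/37)) = -25418/(242246/15 - I*sqrt(74)/37)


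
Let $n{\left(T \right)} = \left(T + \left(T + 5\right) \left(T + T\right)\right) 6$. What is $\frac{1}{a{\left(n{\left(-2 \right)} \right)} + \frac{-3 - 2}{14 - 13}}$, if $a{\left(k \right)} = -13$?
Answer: $- \frac{1}{18} \approx -0.055556$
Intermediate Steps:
$n{\left(T \right)} = 6 T + 12 T \left(5 + T\right)$ ($n{\left(T \right)} = \left(T + \left(5 + T\right) 2 T\right) 6 = \left(T + 2 T \left(5 + T\right)\right) 6 = 6 T + 12 T \left(5 + T\right)$)
$\frac{1}{a{\left(n{\left(-2 \right)} \right)} + \frac{-3 - 2}{14 - 13}} = \frac{1}{-13 + \frac{-3 - 2}{14 - 13}} = \frac{1}{-13 + 1^{-1} \left(-5\right)} = \frac{1}{-13 + 1 \left(-5\right)} = \frac{1}{-13 - 5} = \frac{1}{-18} = - \frac{1}{18}$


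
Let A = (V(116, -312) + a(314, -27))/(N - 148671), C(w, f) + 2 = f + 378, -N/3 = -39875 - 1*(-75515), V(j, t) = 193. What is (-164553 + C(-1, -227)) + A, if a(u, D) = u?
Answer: -14006727757/85197 ≈ -1.6440e+5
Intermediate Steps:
N = -106920 (N = -3*(-39875 - 1*(-75515)) = -3*(-39875 + 75515) = -3*35640 = -106920)
C(w, f) = 376 + f (C(w, f) = -2 + (f + 378) = -2 + (378 + f) = 376 + f)
A = -169/85197 (A = (193 + 314)/(-106920 - 148671) = 507/(-255591) = 507*(-1/255591) = -169/85197 ≈ -0.0019836)
(-164553 + C(-1, -227)) + A = (-164553 + (376 - 227)) - 169/85197 = (-164553 + 149) - 169/85197 = -164404 - 169/85197 = -14006727757/85197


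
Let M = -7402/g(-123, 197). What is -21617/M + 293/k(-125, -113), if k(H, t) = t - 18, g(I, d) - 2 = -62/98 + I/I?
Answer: 111110709/23756719 ≈ 4.6770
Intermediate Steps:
g(I, d) = 116/49 (g(I, d) = 2 + (-62/98 + I/I) = 2 + (-62*1/98 + 1) = 2 + (-31/49 + 1) = 2 + 18/49 = 116/49)
M = -181349/58 (M = -7402/116/49 = -7402*49/116 = -181349/58 ≈ -3126.7)
k(H, t) = -18 + t
-21617/M + 293/k(-125, -113) = -21617/(-181349/58) + 293/(-18 - 113) = -21617*(-58/181349) + 293/(-131) = 1253786/181349 + 293*(-1/131) = 1253786/181349 - 293/131 = 111110709/23756719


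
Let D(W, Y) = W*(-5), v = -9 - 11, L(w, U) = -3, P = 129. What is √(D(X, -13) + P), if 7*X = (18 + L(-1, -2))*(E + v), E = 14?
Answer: √9471/7 ≈ 13.903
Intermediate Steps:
v = -20
X = -90/7 (X = ((18 - 3)*(14 - 20))/7 = (15*(-6))/7 = (⅐)*(-90) = -90/7 ≈ -12.857)
D(W, Y) = -5*W
√(D(X, -13) + P) = √(-5*(-90/7) + 129) = √(450/7 + 129) = √(1353/7) = √9471/7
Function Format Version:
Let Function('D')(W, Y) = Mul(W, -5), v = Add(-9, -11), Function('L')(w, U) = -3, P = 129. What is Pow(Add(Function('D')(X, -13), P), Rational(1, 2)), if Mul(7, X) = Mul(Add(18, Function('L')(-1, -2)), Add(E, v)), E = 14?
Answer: Mul(Rational(1, 7), Pow(9471, Rational(1, 2))) ≈ 13.903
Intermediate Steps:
v = -20
X = Rational(-90, 7) (X = Mul(Rational(1, 7), Mul(Add(18, -3), Add(14, -20))) = Mul(Rational(1, 7), Mul(15, -6)) = Mul(Rational(1, 7), -90) = Rational(-90, 7) ≈ -12.857)
Function('D')(W, Y) = Mul(-5, W)
Pow(Add(Function('D')(X, -13), P), Rational(1, 2)) = Pow(Add(Mul(-5, Rational(-90, 7)), 129), Rational(1, 2)) = Pow(Add(Rational(450, 7), 129), Rational(1, 2)) = Pow(Rational(1353, 7), Rational(1, 2)) = Mul(Rational(1, 7), Pow(9471, Rational(1, 2)))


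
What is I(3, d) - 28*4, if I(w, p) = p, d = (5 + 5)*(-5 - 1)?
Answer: -172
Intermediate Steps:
d = -60 (d = 10*(-6) = -60)
I(3, d) - 28*4 = -60 - 28*4 = -60 - 112 = -172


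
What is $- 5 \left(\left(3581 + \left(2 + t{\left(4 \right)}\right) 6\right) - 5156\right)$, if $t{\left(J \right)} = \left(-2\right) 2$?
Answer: $7935$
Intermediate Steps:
$t{\left(J \right)} = -4$
$- 5 \left(\left(3581 + \left(2 + t{\left(4 \right)}\right) 6\right) - 5156\right) = - 5 \left(\left(3581 + \left(2 - 4\right) 6\right) - 5156\right) = - 5 \left(\left(3581 - 12\right) - 5156\right) = - 5 \left(3569 - 5156\right) = \left(-5\right) \left(-1587\right) = 7935$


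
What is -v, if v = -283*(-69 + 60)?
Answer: -2547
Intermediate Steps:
v = 2547 (v = -283*(-9) = 2547)
-v = -1*2547 = -2547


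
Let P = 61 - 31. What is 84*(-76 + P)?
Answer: -3864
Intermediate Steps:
P = 30
84*(-76 + P) = 84*(-76 + 30) = 84*(-46) = -3864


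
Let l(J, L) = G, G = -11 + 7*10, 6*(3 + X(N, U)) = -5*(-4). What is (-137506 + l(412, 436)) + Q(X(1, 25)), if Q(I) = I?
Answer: -412340/3 ≈ -1.3745e+5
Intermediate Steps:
X(N, U) = ⅓ (X(N, U) = -3 + (-5*(-4))/6 = -3 + (⅙)*20 = -3 + 10/3 = ⅓)
G = 59 (G = -11 + 70 = 59)
l(J, L) = 59
(-137506 + l(412, 436)) + Q(X(1, 25)) = (-137506 + 59) + ⅓ = -137447 + ⅓ = -412340/3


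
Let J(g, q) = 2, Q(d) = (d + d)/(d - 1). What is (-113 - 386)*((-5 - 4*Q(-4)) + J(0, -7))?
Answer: 23453/5 ≈ 4690.6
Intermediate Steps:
Q(d) = 2*d/(-1 + d) (Q(d) = (2*d)/(-1 + d) = 2*d/(-1 + d))
(-113 - 386)*((-5 - 4*Q(-4)) + J(0, -7)) = (-113 - 386)*((-5 - 8*(-4)/(-1 - 4)) + 2) = -499*((-5 - 8*(-4)/(-5)) + 2) = -499*((-5 - 8*(-4)*(-1)/5) + 2) = -499*((-5 - 4*8/5) + 2) = -499*((-5 - 32/5) + 2) = -499*(-57/5 + 2) = -499*(-47/5) = 23453/5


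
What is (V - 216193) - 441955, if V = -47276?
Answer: -705424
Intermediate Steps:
(V - 216193) - 441955 = (-47276 - 216193) - 441955 = -263469 - 441955 = -705424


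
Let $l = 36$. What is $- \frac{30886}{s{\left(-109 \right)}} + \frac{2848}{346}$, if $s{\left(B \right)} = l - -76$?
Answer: $- \frac{2591895}{9688} \approx -267.54$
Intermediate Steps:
$s{\left(B \right)} = 112$ ($s{\left(B \right)} = 36 - -76 = 36 + 76 = 112$)
$- \frac{30886}{s{\left(-109 \right)}} + \frac{2848}{346} = - \frac{30886}{112} + \frac{2848}{346} = \left(-30886\right) \frac{1}{112} + 2848 \cdot \frac{1}{346} = - \frac{15443}{56} + \frac{1424}{173} = - \frac{2591895}{9688}$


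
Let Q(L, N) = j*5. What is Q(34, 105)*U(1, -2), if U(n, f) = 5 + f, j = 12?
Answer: 180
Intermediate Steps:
Q(L, N) = 60 (Q(L, N) = 12*5 = 60)
Q(34, 105)*U(1, -2) = 60*(5 - 2) = 60*3 = 180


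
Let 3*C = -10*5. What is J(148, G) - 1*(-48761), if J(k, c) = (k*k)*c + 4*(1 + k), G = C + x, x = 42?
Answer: 1812775/3 ≈ 6.0426e+5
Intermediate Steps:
C = -50/3 (C = (-10*5)/3 = (⅓)*(-50) = -50/3 ≈ -16.667)
G = 76/3 (G = -50/3 + 42 = 76/3 ≈ 25.333)
J(k, c) = 4 + 4*k + c*k² (J(k, c) = k²*c + (4 + 4*k) = c*k² + (4 + 4*k) = 4 + 4*k + c*k²)
J(148, G) - 1*(-48761) = (4 + 4*148 + (76/3)*148²) - 1*(-48761) = (4 + 592 + (76/3)*21904) + 48761 = (4 + 592 + 1664704/3) + 48761 = 1666492/3 + 48761 = 1812775/3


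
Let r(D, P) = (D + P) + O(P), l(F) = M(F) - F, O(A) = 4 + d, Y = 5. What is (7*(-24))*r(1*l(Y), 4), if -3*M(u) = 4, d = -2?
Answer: 56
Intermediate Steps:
M(u) = -4/3 (M(u) = -1/3*4 = -4/3)
O(A) = 2 (O(A) = 4 - 2 = 2)
l(F) = -4/3 - F
r(D, P) = 2 + D + P (r(D, P) = (D + P) + 2 = 2 + D + P)
(7*(-24))*r(1*l(Y), 4) = (7*(-24))*(2 + 1*(-4/3 - 1*5) + 4) = -168*(2 + 1*(-4/3 - 5) + 4) = -168*(2 + 1*(-19/3) + 4) = -168*(2 - 19/3 + 4) = -168*(-1/3) = 56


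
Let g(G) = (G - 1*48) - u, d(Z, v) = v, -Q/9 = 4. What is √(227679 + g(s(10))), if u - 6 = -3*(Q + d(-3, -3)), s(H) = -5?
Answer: √227503 ≈ 476.97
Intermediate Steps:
Q = -36 (Q = -9*4 = -36)
u = 123 (u = 6 - 3*(-36 - 3) = 6 - 3*(-39) = 6 + 117 = 123)
g(G) = -171 + G (g(G) = (G - 1*48) - 1*123 = (G - 48) - 123 = (-48 + G) - 123 = -171 + G)
√(227679 + g(s(10))) = √(227679 + (-171 - 5)) = √(227679 - 176) = √227503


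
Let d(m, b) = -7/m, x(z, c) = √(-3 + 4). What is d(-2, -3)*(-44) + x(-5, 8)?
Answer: -153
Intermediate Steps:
x(z, c) = 1 (x(z, c) = √1 = 1)
d(-2, -3)*(-44) + x(-5, 8) = -7/(-2)*(-44) + 1 = -7*(-½)*(-44) + 1 = (7/2)*(-44) + 1 = -154 + 1 = -153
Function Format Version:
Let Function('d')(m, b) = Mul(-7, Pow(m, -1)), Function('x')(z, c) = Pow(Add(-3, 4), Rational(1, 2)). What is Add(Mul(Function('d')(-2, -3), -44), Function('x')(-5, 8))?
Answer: -153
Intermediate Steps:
Function('x')(z, c) = 1 (Function('x')(z, c) = Pow(1, Rational(1, 2)) = 1)
Add(Mul(Function('d')(-2, -3), -44), Function('x')(-5, 8)) = Add(Mul(Mul(-7, Pow(-2, -1)), -44), 1) = Add(Mul(Mul(-7, Rational(-1, 2)), -44), 1) = Add(Mul(Rational(7, 2), -44), 1) = Add(-154, 1) = -153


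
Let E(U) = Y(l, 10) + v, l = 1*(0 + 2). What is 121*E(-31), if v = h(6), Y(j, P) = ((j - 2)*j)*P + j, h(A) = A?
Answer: 968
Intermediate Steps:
l = 2 (l = 1*2 = 2)
Y(j, P) = j + P*j*(-2 + j) (Y(j, P) = ((-2 + j)*j)*P + j = (j*(-2 + j))*P + j = P*j*(-2 + j) + j = j + P*j*(-2 + j))
v = 6
E(U) = 8 (E(U) = 2*(1 - 2*10 + 10*2) + 6 = 2*(1 - 20 + 20) + 6 = 2*1 + 6 = 2 + 6 = 8)
121*E(-31) = 121*8 = 968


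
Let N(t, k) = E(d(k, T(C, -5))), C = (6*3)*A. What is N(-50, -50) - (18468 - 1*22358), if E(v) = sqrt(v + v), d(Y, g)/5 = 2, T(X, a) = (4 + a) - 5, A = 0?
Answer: 3890 + 2*sqrt(5) ≈ 3894.5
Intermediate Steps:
C = 0 (C = (6*3)*0 = 18*0 = 0)
T(X, a) = -1 + a
d(Y, g) = 10 (d(Y, g) = 5*2 = 10)
E(v) = sqrt(2)*sqrt(v) (E(v) = sqrt(2*v) = sqrt(2)*sqrt(v))
N(t, k) = 2*sqrt(5) (N(t, k) = sqrt(2)*sqrt(10) = 2*sqrt(5))
N(-50, -50) - (18468 - 1*22358) = 2*sqrt(5) - (18468 - 1*22358) = 2*sqrt(5) - (18468 - 22358) = 2*sqrt(5) - 1*(-3890) = 2*sqrt(5) + 3890 = 3890 + 2*sqrt(5)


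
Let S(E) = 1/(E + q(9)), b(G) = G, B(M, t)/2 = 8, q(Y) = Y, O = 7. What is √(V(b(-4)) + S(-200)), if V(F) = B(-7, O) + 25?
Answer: 3*√166170/191 ≈ 6.4027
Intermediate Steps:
B(M, t) = 16 (B(M, t) = 2*8 = 16)
S(E) = 1/(9 + E) (S(E) = 1/(E + 9) = 1/(9 + E))
V(F) = 41 (V(F) = 16 + 25 = 41)
√(V(b(-4)) + S(-200)) = √(41 + 1/(9 - 200)) = √(41 + 1/(-191)) = √(41 - 1/191) = √(7830/191) = 3*√166170/191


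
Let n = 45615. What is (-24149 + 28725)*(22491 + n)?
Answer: 311653056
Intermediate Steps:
(-24149 + 28725)*(22491 + n) = (-24149 + 28725)*(22491 + 45615) = 4576*68106 = 311653056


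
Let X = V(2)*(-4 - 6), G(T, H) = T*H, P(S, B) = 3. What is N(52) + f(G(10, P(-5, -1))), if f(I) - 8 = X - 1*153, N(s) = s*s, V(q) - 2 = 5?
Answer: 2489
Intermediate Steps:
G(T, H) = H*T
V(q) = 7 (V(q) = 2 + 5 = 7)
X = -70 (X = 7*(-4 - 6) = 7*(-10) = -70)
N(s) = s²
f(I) = -215 (f(I) = 8 + (-70 - 1*153) = 8 + (-70 - 153) = 8 - 223 = -215)
N(52) + f(G(10, P(-5, -1))) = 52² - 215 = 2704 - 215 = 2489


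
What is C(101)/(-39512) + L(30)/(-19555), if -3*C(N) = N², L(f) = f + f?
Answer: 38473679/463594296 ≈ 0.082990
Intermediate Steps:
L(f) = 2*f
C(N) = -N²/3
C(101)/(-39512) + L(30)/(-19555) = -⅓*101²/(-39512) + (2*30)/(-19555) = -⅓*10201*(-1/39512) + 60*(-1/19555) = -10201/3*(-1/39512) - 12/3911 = 10201/118536 - 12/3911 = 38473679/463594296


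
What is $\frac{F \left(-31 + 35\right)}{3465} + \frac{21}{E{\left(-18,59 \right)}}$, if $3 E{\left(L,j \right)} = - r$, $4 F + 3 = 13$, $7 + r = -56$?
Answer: $\frac{695}{693} \approx 1.0029$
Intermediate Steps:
$r = -63$ ($r = -7 - 56 = -63$)
$F = \frac{5}{2}$ ($F = - \frac{3}{4} + \frac{1}{4} \cdot 13 = - \frac{3}{4} + \frac{13}{4} = \frac{5}{2} \approx 2.5$)
$E{\left(L,j \right)} = 21$ ($E{\left(L,j \right)} = \frac{\left(-1\right) \left(-63\right)}{3} = \frac{1}{3} \cdot 63 = 21$)
$\frac{F \left(-31 + 35\right)}{3465} + \frac{21}{E{\left(-18,59 \right)}} = \frac{\frac{5}{2} \left(-31 + 35\right)}{3465} + \frac{21}{21} = \frac{5}{2} \cdot 4 \cdot \frac{1}{3465} + 21 \cdot \frac{1}{21} = 10 \cdot \frac{1}{3465} + 1 = \frac{2}{693} + 1 = \frac{695}{693}$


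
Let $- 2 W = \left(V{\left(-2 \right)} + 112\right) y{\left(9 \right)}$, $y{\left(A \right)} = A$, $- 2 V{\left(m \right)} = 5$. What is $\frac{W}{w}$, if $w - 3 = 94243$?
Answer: $- \frac{1971}{376984} \approx -0.0052283$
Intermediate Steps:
$w = 94246$ ($w = 3 + 94243 = 94246$)
$V{\left(m \right)} = - \frac{5}{2}$ ($V{\left(m \right)} = \left(- \frac{1}{2}\right) 5 = - \frac{5}{2}$)
$W = - \frac{1971}{4}$ ($W = - \frac{\left(- \frac{5}{2} + 112\right) 9}{2} = - \frac{\frac{219}{2} \cdot 9}{2} = \left(- \frac{1}{2}\right) \frac{1971}{2} = - \frac{1971}{4} \approx -492.75$)
$\frac{W}{w} = - \frac{1971}{4 \cdot 94246} = \left(- \frac{1971}{4}\right) \frac{1}{94246} = - \frac{1971}{376984}$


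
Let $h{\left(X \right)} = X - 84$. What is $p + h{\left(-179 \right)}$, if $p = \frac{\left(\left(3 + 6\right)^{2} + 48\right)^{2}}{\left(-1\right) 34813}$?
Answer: $- \frac{9172460}{34813} \approx -263.48$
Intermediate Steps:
$h{\left(X \right)} = -84 + X$
$p = - \frac{16641}{34813}$ ($p = \frac{\left(9^{2} + 48\right)^{2}}{-34813} = \left(81 + 48\right)^{2} \left(- \frac{1}{34813}\right) = 129^{2} \left(- \frac{1}{34813}\right) = 16641 \left(- \frac{1}{34813}\right) = - \frac{16641}{34813} \approx -0.47801$)
$p + h{\left(-179 \right)} = - \frac{16641}{34813} - 263 = - \frac{9172460}{34813}$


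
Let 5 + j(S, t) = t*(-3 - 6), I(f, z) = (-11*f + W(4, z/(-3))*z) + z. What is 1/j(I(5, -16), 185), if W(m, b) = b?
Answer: -1/1670 ≈ -0.00059880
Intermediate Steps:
I(f, z) = z - 11*f - z²/3 (I(f, z) = (-11*f + (z/(-3))*z) + z = (-11*f + (z*(-⅓))*z) + z = (-11*f + (-z/3)*z) + z = (-11*f - z²/3) + z = z - 11*f - z²/3)
j(S, t) = -5 - 9*t (j(S, t) = -5 + t*(-3 - 6) = -5 + t*(-9) = -5 - 9*t)
1/j(I(5, -16), 185) = 1/(-5 - 9*185) = 1/(-5 - 1665) = 1/(-1670) = -1/1670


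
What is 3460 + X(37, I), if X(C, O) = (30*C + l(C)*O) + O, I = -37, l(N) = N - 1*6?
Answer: 3386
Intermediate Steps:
l(N) = -6 + N (l(N) = N - 6 = -6 + N)
X(C, O) = O + 30*C + O*(-6 + C) (X(C, O) = (30*C + (-6 + C)*O) + O = (30*C + O*(-6 + C)) + O = O + 30*C + O*(-6 + C))
3460 + X(37, I) = 3460 + (-37 + 30*37 - 37*(-6 + 37)) = 3460 + (-37 + 1110 - 37*31) = 3460 + (-37 + 1110 - 1147) = 3460 - 74 = 3386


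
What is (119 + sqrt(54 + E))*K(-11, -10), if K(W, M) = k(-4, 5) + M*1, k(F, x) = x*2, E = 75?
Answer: 0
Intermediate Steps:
k(F, x) = 2*x
K(W, M) = 10 + M (K(W, M) = 2*5 + M*1 = 10 + M)
(119 + sqrt(54 + E))*K(-11, -10) = (119 + sqrt(54 + 75))*(10 - 10) = (119 + sqrt(129))*0 = 0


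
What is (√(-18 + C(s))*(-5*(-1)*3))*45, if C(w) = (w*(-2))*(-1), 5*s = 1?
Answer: 270*I*√110 ≈ 2831.8*I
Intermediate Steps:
s = ⅕ (s = (⅕)*1 = ⅕ ≈ 0.20000)
C(w) = 2*w (C(w) = -2*w*(-1) = 2*w)
(√(-18 + C(s))*(-5*(-1)*3))*45 = (√(-18 + 2*(⅕))*(-5*(-1)*3))*45 = (√(-18 + ⅖)*(5*3))*45 = (√(-88/5)*15)*45 = ((2*I*√110/5)*15)*45 = (6*I*√110)*45 = 270*I*√110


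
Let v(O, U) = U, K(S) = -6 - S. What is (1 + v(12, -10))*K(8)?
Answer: 126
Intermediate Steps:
(1 + v(12, -10))*K(8) = (1 - 10)*(-6 - 1*8) = -9*(-6 - 8) = -9*(-14) = 126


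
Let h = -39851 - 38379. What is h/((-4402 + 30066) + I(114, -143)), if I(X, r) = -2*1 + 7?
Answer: -78230/25669 ≈ -3.0476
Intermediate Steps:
I(X, r) = 5 (I(X, r) = -2 + 7 = 5)
h = -78230
h/((-4402 + 30066) + I(114, -143)) = -78230/((-4402 + 30066) + 5) = -78230/(25664 + 5) = -78230/25669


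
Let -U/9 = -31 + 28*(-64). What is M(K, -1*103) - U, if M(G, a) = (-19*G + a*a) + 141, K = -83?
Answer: -4080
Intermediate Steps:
M(G, a) = 141 + a² - 19*G (M(G, a) = (-19*G + a²) + 141 = (a² - 19*G) + 141 = 141 + a² - 19*G)
U = 16407 (U = -9*(-31 + 28*(-64)) = -9*(-31 - 1792) = -9*(-1823) = 16407)
M(K, -1*103) - U = (141 + (-1*103)² - 19*(-83)) - 1*16407 = (141 + (-103)² + 1577) - 16407 = (141 + 10609 + 1577) - 16407 = 12327 - 16407 = -4080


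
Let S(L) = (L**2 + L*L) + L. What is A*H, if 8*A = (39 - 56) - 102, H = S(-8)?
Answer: -1785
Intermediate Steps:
S(L) = L + 2*L**2 (S(L) = (L**2 + L**2) + L = 2*L**2 + L = L + 2*L**2)
H = 120 (H = -8*(1 + 2*(-8)) = -8*(1 - 16) = -8*(-15) = 120)
A = -119/8 (A = ((39 - 56) - 102)/8 = (-17 - 102)/8 = (1/8)*(-119) = -119/8 ≈ -14.875)
A*H = -119/8*120 = -1785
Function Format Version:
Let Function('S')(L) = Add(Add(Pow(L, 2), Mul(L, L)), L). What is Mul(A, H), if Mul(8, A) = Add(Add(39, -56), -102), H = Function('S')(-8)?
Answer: -1785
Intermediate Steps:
Function('S')(L) = Add(L, Mul(2, Pow(L, 2))) (Function('S')(L) = Add(Add(Pow(L, 2), Pow(L, 2)), L) = Add(Mul(2, Pow(L, 2)), L) = Add(L, Mul(2, Pow(L, 2))))
H = 120 (H = Mul(-8, Add(1, Mul(2, -8))) = Mul(-8, Add(1, -16)) = Mul(-8, -15) = 120)
A = Rational(-119, 8) (A = Mul(Rational(1, 8), Add(Add(39, -56), -102)) = Mul(Rational(1, 8), Add(-17, -102)) = Mul(Rational(1, 8), -119) = Rational(-119, 8) ≈ -14.875)
Mul(A, H) = Mul(Rational(-119, 8), 120) = -1785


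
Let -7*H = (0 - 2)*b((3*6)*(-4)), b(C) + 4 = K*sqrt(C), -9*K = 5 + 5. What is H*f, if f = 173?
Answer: -1384/7 - 6920*I*sqrt(2)/21 ≈ -197.71 - 466.02*I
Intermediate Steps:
K = -10/9 (K = -(5 + 5)/9 = -1/9*10 = -10/9 ≈ -1.1111)
b(C) = -4 - 10*sqrt(C)/9
H = -8/7 - 40*I*sqrt(2)/21 (H = -(0 - 2)*(-4 - 10*6*I*sqrt(2)/9)/7 = -(-2)*(-4 - 10*6*I*sqrt(2)/9)/7 = -(-2)*(-4 - 20*I*sqrt(2)/3)/7 = -(8 + 40*I*sqrt(2)/3)/7 = -8/7 - 40*I*sqrt(2)/21 ≈ -1.1429 - 2.6937*I)
H*f = (-8/7 - 40*I*sqrt(2)/21)*173 = -1384/7 - 6920*I*sqrt(2)/21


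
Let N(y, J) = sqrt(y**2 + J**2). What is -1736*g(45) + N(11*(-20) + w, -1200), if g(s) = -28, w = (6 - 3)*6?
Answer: 48608 + 2*sqrt(370201) ≈ 49825.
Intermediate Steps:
w = 18 (w = 3*6 = 18)
N(y, J) = sqrt(J**2 + y**2)
-1736*g(45) + N(11*(-20) + w, -1200) = -1736*(-28) + sqrt((-1200)**2 + (11*(-20) + 18)**2) = 48608 + sqrt(1440000 + (-220 + 18)**2) = 48608 + sqrt(1440000 + (-202)**2) = 48608 + sqrt(1440000 + 40804) = 48608 + sqrt(1480804) = 48608 + 2*sqrt(370201)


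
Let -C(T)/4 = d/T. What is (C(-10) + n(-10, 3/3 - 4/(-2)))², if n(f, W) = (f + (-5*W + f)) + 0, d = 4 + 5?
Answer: 24649/25 ≈ 985.96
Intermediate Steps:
d = 9
n(f, W) = -5*W + 2*f (n(f, W) = (f + (f - 5*W)) + 0 = (-5*W + 2*f) + 0 = -5*W + 2*f)
C(T) = -36/T
(C(-10) + n(-10, 3/3 - 4/(-2)))² = (-36/(-10) + (-5*(3/3 - 4/(-2)) + 2*(-10)))² = (-36*(-⅒) + (-5*(3*(⅓) - 4*(-½)) - 20))² = (18/5 + (-5*(1 + 2) - 20))² = (18/5 + (-5*3 - 20))² = (18/5 + (-15 - 20))² = (18/5 - 35)² = (-157/5)² = 24649/25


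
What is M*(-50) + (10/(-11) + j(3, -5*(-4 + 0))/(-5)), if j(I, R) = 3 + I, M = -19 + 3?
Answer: 43884/55 ≈ 797.89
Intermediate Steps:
M = -16
M*(-50) + (10/(-11) + j(3, -5*(-4 + 0))/(-5)) = -16*(-50) + (10/(-11) + (3 + 3)/(-5)) = 800 + (10*(-1/11) + 6*(-1/5)) = 800 + (-10/11 - 6/5) = 800 - 116/55 = 43884/55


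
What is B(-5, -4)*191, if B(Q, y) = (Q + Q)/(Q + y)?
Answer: 1910/9 ≈ 212.22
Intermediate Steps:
B(Q, y) = 2*Q/(Q + y) (B(Q, y) = (2*Q)/(Q + y) = 2*Q/(Q + y))
B(-5, -4)*191 = (2*(-5)/(-5 - 4))*191 = (2*(-5)/(-9))*191 = (2*(-5)*(-⅑))*191 = (10/9)*191 = 1910/9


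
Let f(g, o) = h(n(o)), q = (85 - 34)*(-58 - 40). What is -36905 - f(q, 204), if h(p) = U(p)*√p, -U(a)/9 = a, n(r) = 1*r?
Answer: -36905 + 3672*√51 ≈ -10682.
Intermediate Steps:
n(r) = r
U(a) = -9*a
h(p) = -9*p^(3/2) (h(p) = (-9*p)*√p = -9*p^(3/2))
q = -4998 (q = 51*(-98) = -4998)
f(g, o) = -9*o^(3/2)
-36905 - f(q, 204) = -36905 - (-9)*204^(3/2) = -36905 - (-9)*408*√51 = -36905 - (-3672)*√51 = -36905 + 3672*√51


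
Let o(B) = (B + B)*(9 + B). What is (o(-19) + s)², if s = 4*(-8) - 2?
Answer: 119716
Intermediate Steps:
s = -34 (s = -32 - 2 = -34)
o(B) = 2*B*(9 + B) (o(B) = (2*B)*(9 + B) = 2*B*(9 + B))
(o(-19) + s)² = (2*(-19)*(9 - 19) - 34)² = (2*(-19)*(-10) - 34)² = (380 - 34)² = 346² = 119716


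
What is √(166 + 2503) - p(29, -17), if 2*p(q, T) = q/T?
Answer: 29/34 + √2669 ≈ 52.515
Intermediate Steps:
p(q, T) = q/(2*T) (p(q, T) = (q/T)/2 = q/(2*T))
√(166 + 2503) - p(29, -17) = √(166 + 2503) - 29/(2*(-17)) = √2669 - 29*(-1)/(2*17) = √2669 - 1*(-29/34) = √2669 + 29/34 = 29/34 + √2669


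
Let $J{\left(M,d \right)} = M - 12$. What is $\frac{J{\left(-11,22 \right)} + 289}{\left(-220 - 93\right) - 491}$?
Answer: $- \frac{133}{402} \approx -0.33085$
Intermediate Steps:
$J{\left(M,d \right)} = -12 + M$ ($J{\left(M,d \right)} = M - 12 = -12 + M$)
$\frac{J{\left(-11,22 \right)} + 289}{\left(-220 - 93\right) - 491} = \frac{\left(-12 - 11\right) + 289}{\left(-220 - 93\right) - 491} = \frac{-23 + 289}{-313 - 491} = \frac{266}{-804} = 266 \left(- \frac{1}{804}\right) = - \frac{133}{402}$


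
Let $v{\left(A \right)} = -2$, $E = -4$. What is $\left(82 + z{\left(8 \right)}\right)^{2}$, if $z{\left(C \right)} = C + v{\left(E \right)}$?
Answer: $7744$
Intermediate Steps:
$z{\left(C \right)} = -2 + C$ ($z{\left(C \right)} = C - 2 = -2 + C$)
$\left(82 + z{\left(8 \right)}\right)^{2} = \left(82 + \left(-2 + 8\right)\right)^{2} = \left(82 + 6\right)^{2} = 88^{2} = 7744$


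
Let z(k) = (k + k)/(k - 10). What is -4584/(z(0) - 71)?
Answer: 4584/71 ≈ 64.563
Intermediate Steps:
z(k) = 2*k/(-10 + k) (z(k) = (2*k)/(-10 + k) = 2*k/(-10 + k))
-4584/(z(0) - 71) = -4584/(2*0/(-10 + 0) - 71) = -4584/(2*0/(-10) - 71) = -4584/(2*0*(-1/10) - 71) = -4584/(0 - 71) = -4584/(-71) = -1/71*(-4584) = 4584/71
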